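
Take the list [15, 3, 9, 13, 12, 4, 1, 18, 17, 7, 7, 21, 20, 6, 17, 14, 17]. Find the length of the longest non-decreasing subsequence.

6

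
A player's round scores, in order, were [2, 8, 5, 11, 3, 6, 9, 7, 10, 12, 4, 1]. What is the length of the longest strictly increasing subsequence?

6

Let dp[i] be the length of the longest such subsequence ending at index i:
i:      1  2  3  4  5  6  7  8  9 10 11 12
a[i]:   2  8  5 11  3  6  9  7 10 12  4  1
dp:     1  2  2  3  2  3  4  4  5  6  3  1
Maximum dp value is 6.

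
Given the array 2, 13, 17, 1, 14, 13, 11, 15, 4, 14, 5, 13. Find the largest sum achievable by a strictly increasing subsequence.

Let S[i] be the best sum of a strictly increasing subsequence ending at i:
i:      1  2  3  4  5  6  7  8  9 10 11 12
a[i]:   2 13 17  1 14 13 11 15  4 14  5 13
S:      2 15 32  1 29 15 13 44  6 29 11 26
Maximum is 44 (e.g. 2 + 13 + 14 + 15).

44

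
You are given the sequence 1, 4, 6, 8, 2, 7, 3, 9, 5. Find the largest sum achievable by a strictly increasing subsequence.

Let S[i] be the best sum of a strictly increasing subsequence ending at i:
i:      1  2  3  4  5  6  7  8  9
a[i]:   1  4  6  8  2  7  3  9  5
S:      1  5 11 19  3 18  6 28 11
Maximum is 28 (e.g. 1 + 4 + 6 + 8 + 9).

28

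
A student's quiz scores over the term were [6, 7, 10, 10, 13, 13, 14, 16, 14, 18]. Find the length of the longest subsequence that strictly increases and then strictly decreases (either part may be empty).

inc[i] = longest strictly increasing subsequence ending at i; dec[i] = longest strictly decreasing subsequence starting at i:
i:      1  2  3  4  5  6  7  8  9 10
a[i]:   6  7 10 10 13 13 14 16 14 18
inc:    1  2  3  3  4  4  5  6  5  7
dec:    1  1  1  1  1  1  1  2  1  1
Best peak at i=8 (value 16): inc=6, dec=2, length 6+2−1 = 7.

7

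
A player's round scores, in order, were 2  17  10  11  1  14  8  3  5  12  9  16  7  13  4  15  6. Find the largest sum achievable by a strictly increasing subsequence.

Let S[i] be the best sum of a strictly increasing subsequence ending at i:
i:      1  2  3  4  5  6  7  8  9 10 11 12 13 14 15 16 17
a[i]:   2 17 10 11  1 14  8  3  5 12  9 16  7 13  4 15  6
S:      2 19 12 23  1 37 10  5 10 35 19 53 17 48  9 63 16
Maximum is 63 (e.g. 2 + 10 + 11 + 12 + 13 + 15).

63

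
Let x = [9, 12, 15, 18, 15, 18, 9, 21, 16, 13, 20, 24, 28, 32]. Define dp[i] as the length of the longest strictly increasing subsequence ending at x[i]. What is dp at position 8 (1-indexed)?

5

dp[i] = 1 + max{dp[j] : j<i, x[j]<x[i]} (or 1 if no such j):
i:      1  2  3  4  5  6  7  8  9 10 11 12 13 14
x[i]:   9 12 15 18 15 18  9 21 16 13 20 24 28 32
dp:     1  2  3  4  3  4  1  5  4  3  5  6  7  8
At index 8 the value is 5.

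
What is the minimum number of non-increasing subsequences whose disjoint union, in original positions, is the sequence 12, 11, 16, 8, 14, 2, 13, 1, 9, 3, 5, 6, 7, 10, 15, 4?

7

Place each on the leftmost legal pile:
12 → new pile 1 (tops now [12])
11 → pile 1 (tops now [11])
16 → new pile 2 (tops now [11, 16])
8 → pile 1 (tops now [8, 16])
14 → pile 2 (tops now [8, 14])
2 → pile 1 (tops now [2, 14])
13 → pile 2 (tops now [2, 13])
1 → pile 1 (tops now [1, 13])
9 → pile 2 (tops now [1, 9])
3 → pile 2 (tops now [1, 3])
5 → new pile 3 (tops now [1, 3, 5])
6 → new pile 4 (tops now [1, 3, 5, 6])
7 → new pile 5 (tops now [1, 3, 5, 6, 7])
10 → new pile 6 (tops now [1, 3, 5, 6, 7, 10])
15 → new pile 7 (tops now [1, 3, 5, 6, 7, 10, 15])
4 → pile 3 (tops now [1, 3, 4, 6, 7, 10, 15])
Seven piles.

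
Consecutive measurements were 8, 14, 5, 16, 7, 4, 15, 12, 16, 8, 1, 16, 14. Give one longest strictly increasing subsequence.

Patience tails give the LIS length; then backtrack through the dp parents:
8 → extends → [8]
14 → extends → [8, 14]
5 → replaces 8 → [5, 14]
16 → extends → [5, 14, 16]
7 → replaces 14 → [5, 7, 16]
4 → replaces 5 → [4, 7, 16]
15 → replaces 16 → [4, 7, 15]
12 → replaces 15 → [4, 7, 12]
16 → extends → [4, 7, 12, 16]
8 → replaces 12 → [4, 7, 8, 16]
1 → replaces 4 → [1, 7, 8, 16]
16 → already a tail → [1, 7, 8, 16]
14 → replaces 16 → [1, 7, 8, 14]
Length 4; one witness is 8, 14, 15, 16.

8, 14, 15, 16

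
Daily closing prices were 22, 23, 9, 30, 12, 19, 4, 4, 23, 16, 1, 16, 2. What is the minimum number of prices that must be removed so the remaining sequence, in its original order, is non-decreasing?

9

Fewest deletions = n − (longest non-decreasing subsequence).
i:      1  2  3  4  5  6  7  8  9 10 11 12 13
a[i]:  22 23  9 30 12 19  4  4 23 16  1 16  2
dp:     1  2  1  3  2  3  1  2  4  3  1  4  2
max dp = 4, so deletions = 13 − 4 = 9.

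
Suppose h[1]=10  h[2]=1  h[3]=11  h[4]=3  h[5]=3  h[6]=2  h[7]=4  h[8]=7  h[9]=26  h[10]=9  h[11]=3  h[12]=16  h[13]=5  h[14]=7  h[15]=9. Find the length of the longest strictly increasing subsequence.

Let dp[i] be the length of the longest such subsequence ending at index i:
i:      1  2  3  4  5  6  7  8  9 10 11 12 13 14 15
h[i]:  10  1 11  3  3  2  4  7 26  9  3 16  5  7  9
dp:     1  1  2  2  2  2  3  4  5  5  3  6  4  5  6
Maximum dp value is 6.

6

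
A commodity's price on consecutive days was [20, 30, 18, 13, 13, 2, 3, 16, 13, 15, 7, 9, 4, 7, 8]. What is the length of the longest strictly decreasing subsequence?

Negate each value so 'decreasing' becomes 'increasing', then run patience tails on the negated sequence:
-20 → extends → [-20]
-30 → replaces -20 → [-30]
-18 → extends → [-30, -18]
-13 → extends → [-30, -18, -13]
-13 → already a tail → [-30, -18, -13]
-2 → extends → [-30, -18, -13, -2]
-3 → replaces -2 → [-30, -18, -13, -3]
-16 → replaces -13 → [-30, -18, -16, -3]
-13 → replaces -3 → [-30, -18, -16, -13]
-15 → replaces -13 → [-30, -18, -16, -15]
-7 → extends → [-30, -18, -16, -15, -7]
-9 → replaces -7 → [-30, -18, -16, -15, -9]
-4 → extends → [-30, -18, -16, -15, -9, -4]
-7 → replaces -4 → [-30, -18, -16, -15, -9, -7]
-8 → replaces -7 → [-30, -18, -16, -15, -9, -8]
Six tails, so the longest strictly decreasing subsequence of the original has length 6.

6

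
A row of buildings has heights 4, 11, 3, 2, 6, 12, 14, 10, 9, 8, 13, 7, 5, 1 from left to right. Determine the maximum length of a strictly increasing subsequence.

4

Track the smallest tail for each achievable length (strict):
4 → extends → [4]
11 → extends → [4, 11]
3 → replaces 4 → [3, 11]
2 → replaces 3 → [2, 11]
6 → replaces 11 → [2, 6]
12 → extends → [2, 6, 12]
14 → extends → [2, 6, 12, 14]
10 → replaces 12 → [2, 6, 10, 14]
9 → replaces 10 → [2, 6, 9, 14]
8 → replaces 9 → [2, 6, 8, 14]
13 → replaces 14 → [2, 6, 8, 13]
7 → replaces 8 → [2, 6, 7, 13]
5 → replaces 6 → [2, 5, 7, 13]
1 → replaces 2 → [1, 5, 7, 13]
Four tails, so the longest strictly increasing subsequence has length 4 (e.g. 4, 11, 12, 14).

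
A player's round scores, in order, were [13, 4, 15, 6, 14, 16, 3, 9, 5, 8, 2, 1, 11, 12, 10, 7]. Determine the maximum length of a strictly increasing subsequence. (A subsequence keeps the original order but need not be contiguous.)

5

Track the smallest tail for each achievable length (strict):
13 → extends → [13]
4 → replaces 13 → [4]
15 → extends → [4, 15]
6 → replaces 15 → [4, 6]
14 → extends → [4, 6, 14]
16 → extends → [4, 6, 14, 16]
3 → replaces 4 → [3, 6, 14, 16]
9 → replaces 14 → [3, 6, 9, 16]
5 → replaces 6 → [3, 5, 9, 16]
8 → replaces 9 → [3, 5, 8, 16]
2 → replaces 3 → [2, 5, 8, 16]
1 → replaces 2 → [1, 5, 8, 16]
11 → replaces 16 → [1, 5, 8, 11]
12 → extends → [1, 5, 8, 11, 12]
10 → replaces 11 → [1, 5, 8, 10, 12]
7 → replaces 8 → [1, 5, 7, 10, 12]
Five tails, so the longest strictly increasing subsequence has length 5 (e.g. 4, 6, 9, 11, 12).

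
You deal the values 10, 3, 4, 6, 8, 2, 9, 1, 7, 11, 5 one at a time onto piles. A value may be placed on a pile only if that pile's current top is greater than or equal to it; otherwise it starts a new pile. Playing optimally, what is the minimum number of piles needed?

Place each on the leftmost legal pile:
10 → new pile 1 (tops now [10])
3 → pile 1 (tops now [3])
4 → new pile 2 (tops now [3, 4])
6 → new pile 3 (tops now [3, 4, 6])
8 → new pile 4 (tops now [3, 4, 6, 8])
2 → pile 1 (tops now [2, 4, 6, 8])
9 → new pile 5 (tops now [2, 4, 6, 8, 9])
1 → pile 1 (tops now [1, 4, 6, 8, 9])
7 → pile 4 (tops now [1, 4, 6, 7, 9])
11 → new pile 6 (tops now [1, 4, 6, 7, 9, 11])
5 → pile 3 (tops now [1, 4, 5, 7, 9, 11])
Six piles.

6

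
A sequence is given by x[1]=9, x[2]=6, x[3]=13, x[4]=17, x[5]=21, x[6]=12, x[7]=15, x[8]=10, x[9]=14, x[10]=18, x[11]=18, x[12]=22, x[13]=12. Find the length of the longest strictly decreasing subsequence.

4

Let dp[i] be the longest strictly decreasing subsequence ending at i:
i:      1  2  3  4  5  6  7  8  9 10 11 12 13
x[i]:   9  6 13 17 21 12 15 10 14 18 18 22 12
dp:     1  2  1  1  1  2  2  3  3  2  2  1  4
Maximum is 4.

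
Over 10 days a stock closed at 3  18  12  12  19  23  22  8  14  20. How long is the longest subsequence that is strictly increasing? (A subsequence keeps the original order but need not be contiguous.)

Let dp[i] be the length of the longest such subsequence ending at index i:
i:      1  2  3  4  5  6  7  8  9 10
a[i]:   3 18 12 12 19 23 22  8 14 20
dp:     1  2  2  2  3  4  4  2  3  4
Maximum dp value is 4.

4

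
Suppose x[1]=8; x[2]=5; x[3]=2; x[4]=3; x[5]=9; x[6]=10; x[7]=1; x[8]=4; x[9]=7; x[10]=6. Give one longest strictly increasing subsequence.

2, 3, 9, 10

Patience tails give the LIS length; then backtrack through the dp parents:
8 → extends → [8]
5 → replaces 8 → [5]
2 → replaces 5 → [2]
3 → extends → [2, 3]
9 → extends → [2, 3, 9]
10 → extends → [2, 3, 9, 10]
1 → replaces 2 → [1, 3, 9, 10]
4 → replaces 9 → [1, 3, 4, 10]
7 → replaces 10 → [1, 3, 4, 7]
6 → replaces 7 → [1, 3, 4, 6]
Length 4; one witness is 2, 3, 9, 10.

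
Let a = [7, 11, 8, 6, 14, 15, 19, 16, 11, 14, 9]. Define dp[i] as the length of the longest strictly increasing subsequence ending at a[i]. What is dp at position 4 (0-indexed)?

dp[i] = 1 + max{dp[j] : j<i, a[j]<a[i]} (or 1 if no such j):
i:      0  1  2  3  4  5  6  7  8  9 10
a[i]:   7 11  8  6 14 15 19 16 11 14  9
dp:     1  2  2  1  3  4  5  5  3  4  3
At index 4 the value is 3.

3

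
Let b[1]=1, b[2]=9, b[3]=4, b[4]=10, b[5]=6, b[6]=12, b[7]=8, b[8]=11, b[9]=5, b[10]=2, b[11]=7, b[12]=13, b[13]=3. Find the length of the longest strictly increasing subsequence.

6

Let dp[i] be the length of the longest such subsequence ending at index i:
i:      1  2  3  4  5  6  7  8  9 10 11 12 13
b[i]:   1  9  4 10  6 12  8 11  5  2  7 13  3
dp:     1  2  2  3  3  4  4  5  3  2  4  6  3
Maximum dp value is 6.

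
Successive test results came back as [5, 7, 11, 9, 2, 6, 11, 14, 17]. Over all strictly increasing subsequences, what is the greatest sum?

63

Let S[i] be the best sum of a strictly increasing subsequence ending at i:
i:      1  2  3  4  5  6  7  8  9
a[i]:   5  7 11  9  2  6 11 14 17
S:      5 12 23 21  2 11 32 46 63
Maximum is 63 (e.g. 5 + 7 + 9 + 11 + 14 + 17).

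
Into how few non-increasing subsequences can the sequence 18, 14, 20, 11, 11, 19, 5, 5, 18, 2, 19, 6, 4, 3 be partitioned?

3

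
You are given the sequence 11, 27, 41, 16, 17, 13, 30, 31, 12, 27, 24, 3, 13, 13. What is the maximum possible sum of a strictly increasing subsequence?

Let S[i] be the best sum of a strictly increasing subsequence ending at i:
i:       1   2   3   4   5   6   7   8   9  10  11  12  13  14
a[i]:   11  27  41  16  17  13  30  31  12  27  24   3  13  13
S:      11  38  79  27  44  24  74 105  23  71  68   3  36  36
Maximum is 105 (e.g. 11 + 16 + 17 + 30 + 31).

105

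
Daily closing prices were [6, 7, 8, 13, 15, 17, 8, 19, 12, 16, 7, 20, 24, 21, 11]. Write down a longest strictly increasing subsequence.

6, 7, 8, 13, 15, 17, 19, 20, 24

Patience tails give the LIS length; then backtrack through the dp parents:
6 → extends → [6]
7 → extends → [6, 7]
8 → extends → [6, 7, 8]
13 → extends → [6, 7, 8, 13]
15 → extends → [6, 7, 8, 13, 15]
17 → extends → [6, 7, 8, 13, 15, 17]
8 → already a tail → [6, 7, 8, 13, 15, 17]
19 → extends → [6, 7, 8, 13, 15, 17, 19]
12 → replaces 13 → [6, 7, 8, 12, 15, 17, 19]
16 → replaces 17 → [6, 7, 8, 12, 15, 16, 19]
7 → already a tail → [6, 7, 8, 12, 15, 16, 19]
20 → extends → [6, 7, 8, 12, 15, 16, 19, 20]
24 → extends → [6, 7, 8, 12, 15, 16, 19, 20, 24]
21 → replaces 24 → [6, 7, 8, 12, 15, 16, 19, 20, 21]
11 → replaces 12 → [6, 7, 8, 11, 15, 16, 19, 20, 21]
Length 9; one witness is 6, 7, 8, 13, 15, 17, 19, 20, 24.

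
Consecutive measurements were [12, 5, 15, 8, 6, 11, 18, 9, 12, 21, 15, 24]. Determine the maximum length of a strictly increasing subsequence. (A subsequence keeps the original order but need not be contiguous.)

6

Track the smallest tail for each achievable length (strict):
12 → extends → [12]
5 → replaces 12 → [5]
15 → extends → [5, 15]
8 → replaces 15 → [5, 8]
6 → replaces 8 → [5, 6]
11 → extends → [5, 6, 11]
18 → extends → [5, 6, 11, 18]
9 → replaces 11 → [5, 6, 9, 18]
12 → replaces 18 → [5, 6, 9, 12]
21 → extends → [5, 6, 9, 12, 21]
15 → replaces 21 → [5, 6, 9, 12, 15]
24 → extends → [5, 6, 9, 12, 15, 24]
Six tails, so the longest strictly increasing subsequence has length 6 (e.g. 5, 8, 11, 18, 21, 24).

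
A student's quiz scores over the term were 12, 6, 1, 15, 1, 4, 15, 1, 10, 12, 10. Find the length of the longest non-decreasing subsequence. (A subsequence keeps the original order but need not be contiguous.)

5

Track the smallest tail for each achievable length (allowing ties):
12 → extends → [12]
6 → replaces 12 → [6]
1 → replaces 6 → [1]
15 → extends → [1, 15]
1 → replaces 15 → [1, 1]
4 → extends → [1, 1, 4]
15 → extends → [1, 1, 4, 15]
1 → replaces 4 → [1, 1, 1, 15]
10 → replaces 15 → [1, 1, 1, 10]
12 → extends → [1, 1, 1, 10, 12]
10 → replaces 12 → [1, 1, 1, 10, 10]
Five tails, so the longest non-decreasing subsequence has length 5 (e.g. 1, 1, 4, 10, 12).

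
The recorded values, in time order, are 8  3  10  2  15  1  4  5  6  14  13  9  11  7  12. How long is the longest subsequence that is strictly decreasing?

5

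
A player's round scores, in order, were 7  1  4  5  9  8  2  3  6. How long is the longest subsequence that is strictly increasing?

4

Let dp[i] be the length of the longest such subsequence ending at index i:
i:     1 2 3 4 5 6 7 8 9
a[i]:  7 1 4 5 9 8 2 3 6
dp:    1 1 2 3 4 4 2 3 4
Maximum dp value is 4.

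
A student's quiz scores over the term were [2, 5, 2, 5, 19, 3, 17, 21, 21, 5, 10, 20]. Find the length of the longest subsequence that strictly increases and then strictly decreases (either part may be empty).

inc[i] = longest strictly increasing subsequence ending at i; dec[i] = longest strictly decreasing subsequence starting at i:
i:      1  2  3  4  5  6  7  8  9 10 11 12
a[i]:   2  5  2  5 19  3 17 21 21  5 10 20
inc:    1  2  1  2  3  2  3  4  4  3  4  5
dec:    1  2  1  2  3  1  2  2  2  1  1  1
Best peak at i=5 (value 19): inc=3, dec=3, length 3+3−1 = 5.

5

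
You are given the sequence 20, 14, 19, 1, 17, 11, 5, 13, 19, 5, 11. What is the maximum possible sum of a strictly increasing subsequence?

Let S[i] be the best sum of a strictly increasing subsequence ending at i:
i:      1  2  3  4  5  6  7  8  9 10 11
a[i]:  20 14 19  1 17 11  5 13 19  5 11
S:     20 14 33  1 31 12  6 25 50  6 17
Maximum is 50 (e.g. 14 + 17 + 19).

50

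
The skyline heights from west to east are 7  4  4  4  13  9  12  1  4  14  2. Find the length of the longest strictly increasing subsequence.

4

Let dp[i] be the length of the longest such subsequence ending at index i:
i:      1  2  3  4  5  6  7  8  9 10 11
a[i]:   7  4  4  4 13  9 12  1  4 14  2
dp:     1  1  1  1  2  2  3  1  2  4  2
Maximum dp value is 4.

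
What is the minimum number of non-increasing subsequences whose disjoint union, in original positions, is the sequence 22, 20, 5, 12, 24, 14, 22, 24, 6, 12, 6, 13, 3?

Place each on the leftmost legal pile:
22 → new pile 1 (tops now [22])
20 → pile 1 (tops now [20])
5 → pile 1 (tops now [5])
12 → new pile 2 (tops now [5, 12])
24 → new pile 3 (tops now [5, 12, 24])
14 → pile 3 (tops now [5, 12, 14])
22 → new pile 4 (tops now [5, 12, 14, 22])
24 → new pile 5 (tops now [5, 12, 14, 22, 24])
6 → pile 2 (tops now [5, 6, 14, 22, 24])
12 → pile 3 (tops now [5, 6, 12, 22, 24])
6 → pile 2 (tops now [5, 6, 12, 22, 24])
13 → pile 4 (tops now [5, 6, 12, 13, 24])
3 → pile 1 (tops now [3, 6, 12, 13, 24])
Five piles.

5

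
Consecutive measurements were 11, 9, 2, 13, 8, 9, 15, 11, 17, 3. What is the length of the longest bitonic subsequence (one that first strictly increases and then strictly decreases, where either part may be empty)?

6

inc[i] = longest strictly increasing subsequence ending at i; dec[i] = longest strictly decreasing subsequence starting at i:
i:      1  2  3  4  5  6  7  8  9 10
a[i]:  11  9  2 13  8  9 15 11 17  3
inc:    1  1  1  2  2  3  4  4  5  2
dec:    4  3  1  3  2  2  3  2  2  1
Best peak at i=7 (value 15): inc=4, dec=3, length 4+3−1 = 6.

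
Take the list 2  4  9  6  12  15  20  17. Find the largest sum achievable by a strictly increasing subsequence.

62

Let S[i] be the best sum of a strictly increasing subsequence ending at i:
i:      1  2  3  4  5  6  7  8
a[i]:   2  4  9  6 12 15 20 17
S:      2  6 15 12 27 42 62 59
Maximum is 62 (e.g. 2 + 4 + 9 + 12 + 15 + 20).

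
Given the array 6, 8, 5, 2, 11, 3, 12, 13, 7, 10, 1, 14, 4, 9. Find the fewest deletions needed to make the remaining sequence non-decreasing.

Fewest deletions = n − (longest non-decreasing subsequence).
i:      1  2  3  4  5  6  7  8  9 10 11 12 13 14
a[i]:   6  8  5  2 11  3 12 13  7 10  1 14  4  9
dp:     1  2  1  1  3  2  4  5  3  4  1  6  3  4
max dp = 6, so deletions = 14 − 6 = 8.

8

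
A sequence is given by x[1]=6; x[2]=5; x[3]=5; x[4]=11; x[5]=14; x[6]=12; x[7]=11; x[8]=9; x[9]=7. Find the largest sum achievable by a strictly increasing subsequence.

Let S[i] be the best sum of a strictly increasing subsequence ending at i:
i:      1  2  3  4  5  6  7  8  9
x[i]:   6  5  5 11 14 12 11  9  7
S:      6  5  5 17 31 29 17 15 13
Maximum is 31 (e.g. 6 + 11 + 14).

31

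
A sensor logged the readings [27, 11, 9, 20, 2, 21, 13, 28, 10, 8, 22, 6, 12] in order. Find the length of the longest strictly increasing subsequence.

4

Track the smallest tail for each achievable length (strict):
27 → extends → [27]
11 → replaces 27 → [11]
9 → replaces 11 → [9]
20 → extends → [9, 20]
2 → replaces 9 → [2, 20]
21 → extends → [2, 20, 21]
13 → replaces 20 → [2, 13, 21]
28 → extends → [2, 13, 21, 28]
10 → replaces 13 → [2, 10, 21, 28]
8 → replaces 10 → [2, 8, 21, 28]
22 → replaces 28 → [2, 8, 21, 22]
6 → replaces 8 → [2, 6, 21, 22]
12 → replaces 21 → [2, 6, 12, 22]
Four tails, so the longest strictly increasing subsequence has length 4 (e.g. 11, 20, 21, 28).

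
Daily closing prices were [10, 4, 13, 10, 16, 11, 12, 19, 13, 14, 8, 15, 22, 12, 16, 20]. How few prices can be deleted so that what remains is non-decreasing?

7

Fewest deletions = n − (longest non-decreasing subsequence).
i:      1  2  3  4  5  6  7  8  9 10 11 12 13 14 15 16
a[i]:  10  4 13 10 16 11 12 19 13 14  8 15 22 12 16 20
dp:     1  1  2  2  3  3  4  5  5  6  2  7  8  5  8  9
max dp = 9, so deletions = 16 − 9 = 7.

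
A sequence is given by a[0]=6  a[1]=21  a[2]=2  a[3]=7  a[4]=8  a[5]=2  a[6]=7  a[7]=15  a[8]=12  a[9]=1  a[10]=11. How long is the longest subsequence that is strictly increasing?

4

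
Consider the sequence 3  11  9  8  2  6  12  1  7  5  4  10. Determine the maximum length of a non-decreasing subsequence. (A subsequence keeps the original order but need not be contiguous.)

4

Track the smallest tail for each achievable length (allowing ties):
3 → extends → [3]
11 → extends → [3, 11]
9 → replaces 11 → [3, 9]
8 → replaces 9 → [3, 8]
2 → replaces 3 → [2, 8]
6 → replaces 8 → [2, 6]
12 → extends → [2, 6, 12]
1 → replaces 2 → [1, 6, 12]
7 → replaces 12 → [1, 6, 7]
5 → replaces 6 → [1, 5, 7]
4 → replaces 5 → [1, 4, 7]
10 → extends → [1, 4, 7, 10]
Four tails, so the longest non-decreasing subsequence has length 4 (e.g. 3, 6, 7, 10).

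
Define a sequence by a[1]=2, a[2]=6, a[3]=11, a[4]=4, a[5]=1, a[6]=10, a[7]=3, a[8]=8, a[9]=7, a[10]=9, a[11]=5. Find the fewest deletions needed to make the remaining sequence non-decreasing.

Fewest deletions = n − (longest non-decreasing subsequence).
Patience tails:
2 → extends → [2]
6 → extends → [2, 6]
11 → extends → [2, 6, 11]
4 → replaces 6 → [2, 4, 11]
1 → replaces 2 → [1, 4, 11]
10 → replaces 11 → [1, 4, 10]
3 → replaces 4 → [1, 3, 10]
8 → replaces 10 → [1, 3, 8]
7 → replaces 8 → [1, 3, 7]
9 → extends → [1, 3, 7, 9]
5 → replaces 7 → [1, 3, 5, 9]
Longest non-decreasing subsequence has length 4, so deletions = 11 − 4 = 7.

7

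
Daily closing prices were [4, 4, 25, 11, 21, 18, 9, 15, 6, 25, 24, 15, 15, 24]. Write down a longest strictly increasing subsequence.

4, 11, 21, 25

Patience tails give the LIS length; then backtrack through the dp parents:
4 → extends → [4]
4 → already a tail → [4]
25 → extends → [4, 25]
11 → replaces 25 → [4, 11]
21 → extends → [4, 11, 21]
18 → replaces 21 → [4, 11, 18]
9 → replaces 11 → [4, 9, 18]
15 → replaces 18 → [4, 9, 15]
6 → replaces 9 → [4, 6, 15]
25 → extends → [4, 6, 15, 25]
24 → replaces 25 → [4, 6, 15, 24]
15 → already a tail → [4, 6, 15, 24]
15 → already a tail → [4, 6, 15, 24]
24 → already a tail → [4, 6, 15, 24]
Length 4; one witness is 4, 11, 21, 25.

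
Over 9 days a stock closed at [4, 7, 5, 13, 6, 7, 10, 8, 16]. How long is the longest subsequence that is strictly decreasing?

3

Let dp[i] be the longest strictly decreasing subsequence ending at i:
i:      1  2  3  4  5  6  7  8  9
a[i]:   4  7  5 13  6  7 10  8 16
dp:     1  1  2  1  2  2  2  3  1
Maximum is 3.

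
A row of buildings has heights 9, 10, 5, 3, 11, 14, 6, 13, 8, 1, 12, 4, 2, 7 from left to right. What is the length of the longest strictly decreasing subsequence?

Negate each value so 'decreasing' becomes 'increasing', then run patience tails on the negated sequence:
-9 → extends → [-9]
-10 → replaces -9 → [-10]
-5 → extends → [-10, -5]
-3 → extends → [-10, -5, -3]
-11 → replaces -10 → [-11, -5, -3]
-14 → replaces -11 → [-14, -5, -3]
-6 → replaces -5 → [-14, -6, -3]
-13 → replaces -6 → [-14, -13, -3]
-8 → replaces -3 → [-14, -13, -8]
-1 → extends → [-14, -13, -8, -1]
-12 → replaces -8 → [-14, -13, -12, -1]
-4 → replaces -1 → [-14, -13, -12, -4]
-2 → extends → [-14, -13, -12, -4, -2]
-7 → replaces -4 → [-14, -13, -12, -7, -2]
Five tails, so the longest strictly decreasing subsequence of the original has length 5.

5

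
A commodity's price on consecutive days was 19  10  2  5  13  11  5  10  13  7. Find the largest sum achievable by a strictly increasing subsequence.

Let S[i] be the best sum of a strictly increasing subsequence ending at i:
i:      1  2  3  4  5  6  7  8  9 10
a[i]:  19 10  2  5 13 11  5 10 13  7
S:     19 10  2  7 23 21  7 17 34 14
Maximum is 34 (e.g. 10 + 11 + 13).

34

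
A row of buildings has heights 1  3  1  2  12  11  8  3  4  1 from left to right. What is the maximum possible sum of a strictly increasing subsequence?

Let S[i] be the best sum of a strictly increasing subsequence ending at i:
i:      1  2  3  4  5  6  7  8  9 10
a[i]:   1  3  1  2 12 11  8  3  4  1
S:      1  4  1  3 16 15 12  6 10  1
Maximum is 16 (e.g. 1 + 3 + 12).

16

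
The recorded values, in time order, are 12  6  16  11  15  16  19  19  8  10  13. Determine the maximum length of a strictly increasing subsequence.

Track the smallest tail for each achievable length (strict):
12 → extends → [12]
6 → replaces 12 → [6]
16 → extends → [6, 16]
11 → replaces 16 → [6, 11]
15 → extends → [6, 11, 15]
16 → extends → [6, 11, 15, 16]
19 → extends → [6, 11, 15, 16, 19]
19 → already a tail → [6, 11, 15, 16, 19]
8 → replaces 11 → [6, 8, 15, 16, 19]
10 → replaces 15 → [6, 8, 10, 16, 19]
13 → replaces 16 → [6, 8, 10, 13, 19]
Five tails, so the longest strictly increasing subsequence has length 5 (e.g. 6, 11, 15, 16, 19).

5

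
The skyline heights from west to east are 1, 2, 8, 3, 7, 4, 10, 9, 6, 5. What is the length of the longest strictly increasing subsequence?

5

Track the smallest tail for each achievable length (strict):
1 → extends → [1]
2 → extends → [1, 2]
8 → extends → [1, 2, 8]
3 → replaces 8 → [1, 2, 3]
7 → extends → [1, 2, 3, 7]
4 → replaces 7 → [1, 2, 3, 4]
10 → extends → [1, 2, 3, 4, 10]
9 → replaces 10 → [1, 2, 3, 4, 9]
6 → replaces 9 → [1, 2, 3, 4, 6]
5 → replaces 6 → [1, 2, 3, 4, 5]
Five tails, so the longest strictly increasing subsequence has length 5 (e.g. 1, 2, 3, 7, 10).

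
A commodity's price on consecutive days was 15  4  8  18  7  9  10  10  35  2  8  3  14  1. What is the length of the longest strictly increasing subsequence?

Track the smallest tail for each achievable length (strict):
15 → extends → [15]
4 → replaces 15 → [4]
8 → extends → [4, 8]
18 → extends → [4, 8, 18]
7 → replaces 8 → [4, 7, 18]
9 → replaces 18 → [4, 7, 9]
10 → extends → [4, 7, 9, 10]
10 → already a tail → [4, 7, 9, 10]
35 → extends → [4, 7, 9, 10, 35]
2 → replaces 4 → [2, 7, 9, 10, 35]
8 → replaces 9 → [2, 7, 8, 10, 35]
3 → replaces 7 → [2, 3, 8, 10, 35]
14 → replaces 35 → [2, 3, 8, 10, 14]
1 → replaces 2 → [1, 3, 8, 10, 14]
Five tails, so the longest strictly increasing subsequence has length 5 (e.g. 4, 8, 9, 10, 35).

5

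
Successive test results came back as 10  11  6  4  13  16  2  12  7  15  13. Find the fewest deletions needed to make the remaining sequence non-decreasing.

7

Fewest deletions = n − (longest non-decreasing subsequence).
Patience tails:
10 → extends → [10]
11 → extends → [10, 11]
6 → replaces 10 → [6, 11]
4 → replaces 6 → [4, 11]
13 → extends → [4, 11, 13]
16 → extends → [4, 11, 13, 16]
2 → replaces 4 → [2, 11, 13, 16]
12 → replaces 13 → [2, 11, 12, 16]
7 → replaces 11 → [2, 7, 12, 16]
15 → replaces 16 → [2, 7, 12, 15]
13 → replaces 15 → [2, 7, 12, 13]
Longest non-decreasing subsequence has length 4, so deletions = 11 − 4 = 7.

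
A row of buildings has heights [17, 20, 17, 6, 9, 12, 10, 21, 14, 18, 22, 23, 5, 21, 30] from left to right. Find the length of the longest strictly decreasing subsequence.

Negate each value so 'decreasing' becomes 'increasing', then run patience tails on the negated sequence:
-17 → extends → [-17]
-20 → replaces -17 → [-20]
-17 → extends → [-20, -17]
-6 → extends → [-20, -17, -6]
-9 → replaces -6 → [-20, -17, -9]
-12 → replaces -9 → [-20, -17, -12]
-10 → extends → [-20, -17, -12, -10]
-21 → replaces -20 → [-21, -17, -12, -10]
-14 → replaces -12 → [-21, -17, -14, -10]
-18 → replaces -17 → [-21, -18, -14, -10]
-22 → replaces -21 → [-22, -18, -14, -10]
-23 → replaces -22 → [-23, -18, -14, -10]
-5 → extends → [-23, -18, -14, -10, -5]
-21 → replaces -18 → [-23, -21, -14, -10, -5]
-30 → replaces -23 → [-30, -21, -14, -10, -5]
Five tails, so the longest strictly decreasing subsequence of the original has length 5.

5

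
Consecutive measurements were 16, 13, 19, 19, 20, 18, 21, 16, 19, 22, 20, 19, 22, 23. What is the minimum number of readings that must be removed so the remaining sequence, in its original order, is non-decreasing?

6

Fewest deletions = n − (longest non-decreasing subsequence).
i:      1  2  3  4  5  6  7  8  9 10 11 12 13 14
a[i]:  16 13 19 19 20 18 21 16 19 22 20 19 22 23
dp:     1  1  2  3  4  2  5  2  4  6  5  5  7  8
max dp = 8, so deletions = 14 − 8 = 6.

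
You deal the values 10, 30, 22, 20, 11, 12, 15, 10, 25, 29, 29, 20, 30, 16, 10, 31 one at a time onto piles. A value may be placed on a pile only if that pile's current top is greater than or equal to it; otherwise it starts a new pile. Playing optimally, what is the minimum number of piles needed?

8

Place each on the leftmost legal pile:
10 → new pile 1 (tops now [10])
30 → new pile 2 (tops now [10, 30])
22 → pile 2 (tops now [10, 22])
20 → pile 2 (tops now [10, 20])
11 → pile 2 (tops now [10, 11])
12 → new pile 3 (tops now [10, 11, 12])
15 → new pile 4 (tops now [10, 11, 12, 15])
10 → pile 1 (tops now [10, 11, 12, 15])
25 → new pile 5 (tops now [10, 11, 12, 15, 25])
29 → new pile 6 (tops now [10, 11, 12, 15, 25, 29])
29 → pile 6 (tops now [10, 11, 12, 15, 25, 29])
20 → pile 5 (tops now [10, 11, 12, 15, 20, 29])
30 → new pile 7 (tops now [10, 11, 12, 15, 20, 29, 30])
16 → pile 5 (tops now [10, 11, 12, 15, 16, 29, 30])
10 → pile 1 (tops now [10, 11, 12, 15, 16, 29, 30])
31 → new pile 8 (tops now [10, 11, 12, 15, 16, 29, 30, 31])
Eight piles.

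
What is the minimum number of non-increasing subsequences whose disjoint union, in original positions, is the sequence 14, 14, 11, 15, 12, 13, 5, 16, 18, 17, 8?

5

The minimum number of non-increasing subsequences covering a sequence equals the length of its longest strictly increasing subsequence.
LIS length is 5 (e.g. 11, 12, 13, 16, 18), so 5 piles are needed.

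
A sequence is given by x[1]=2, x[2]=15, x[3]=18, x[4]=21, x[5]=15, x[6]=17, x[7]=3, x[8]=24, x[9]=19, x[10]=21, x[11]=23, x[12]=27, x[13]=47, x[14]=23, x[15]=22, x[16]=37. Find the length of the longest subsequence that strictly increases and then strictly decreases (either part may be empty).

10

inc[i] = longest strictly increasing subsequence ending at i; dec[i] = longest strictly decreasing subsequence starting at i:
i:      1  2  3  4  5  6  7  8  9 10 11 12 13 14 15 16
x[i]:   2 15 18 21 15 17  3 24 19 21 23 27 47 23 22 37
inc:    1  2  3  4  2  3  2  5  4  5  6  7  8  6  6  8
dec:    1  2  3  3  2  2  1  3  1  1  2  3  3  2  1  1
Best peak at i=13 (value 47): inc=8, dec=3, length 8+3−1 = 10.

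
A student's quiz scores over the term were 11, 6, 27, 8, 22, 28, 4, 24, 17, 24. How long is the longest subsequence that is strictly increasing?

4

Let dp[i] be the length of the longest such subsequence ending at index i:
i:      1  2  3  4  5  6  7  8  9 10
a[i]:  11  6 27  8 22 28  4 24 17 24
dp:     1  1  2  2  3  4  1  4  3  4
Maximum dp value is 4.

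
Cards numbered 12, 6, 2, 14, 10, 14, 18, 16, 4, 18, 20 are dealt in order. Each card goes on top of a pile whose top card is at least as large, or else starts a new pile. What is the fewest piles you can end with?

The minimum number of non-increasing subsequences covering a sequence equals the length of its longest strictly increasing subsequence.
LIS length is 6 (e.g. 6, 10, 14, 16, 18, 20), so 6 piles are needed.

6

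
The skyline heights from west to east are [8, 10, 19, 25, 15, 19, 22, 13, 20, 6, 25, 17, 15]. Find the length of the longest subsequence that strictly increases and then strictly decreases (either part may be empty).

inc[i] = longest strictly increasing subsequence ending at i; dec[i] = longest strictly decreasing subsequence starting at i:
i:      1  2  3  4  5  6  7  8  9 10 11 12 13
a[i]:   8 10 19 25 15 19 22 13 20  6 25 17 15
inc:    1  2  3  4  3  4  5  3  5  1  6  4  4
dec:    2  2  4  5  3  3  4  2  3  1  3  2  1
Best peak at i=4 (value 25): inc=4, dec=5, length 4+5−1 = 8.

8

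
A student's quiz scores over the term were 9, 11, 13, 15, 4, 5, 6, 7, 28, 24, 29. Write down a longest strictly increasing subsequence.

9, 11, 13, 15, 28, 29

Patience tails give the LIS length; then backtrack through the dp parents:
9 → extends → [9]
11 → extends → [9, 11]
13 → extends → [9, 11, 13]
15 → extends → [9, 11, 13, 15]
4 → replaces 9 → [4, 11, 13, 15]
5 → replaces 11 → [4, 5, 13, 15]
6 → replaces 13 → [4, 5, 6, 15]
7 → replaces 15 → [4, 5, 6, 7]
28 → extends → [4, 5, 6, 7, 28]
24 → replaces 28 → [4, 5, 6, 7, 24]
29 → extends → [4, 5, 6, 7, 24, 29]
Length 6; one witness is 9, 11, 13, 15, 28, 29.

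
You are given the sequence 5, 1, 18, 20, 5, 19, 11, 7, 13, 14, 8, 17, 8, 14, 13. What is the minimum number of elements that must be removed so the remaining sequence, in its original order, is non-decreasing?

Fewest deletions = n − (longest non-decreasing subsequence).
i:      1  2  3  4  5  6  7  8  9 10 11 12 13 14 15
a[i]:   5  1 18 20  5 19 11  7 13 14  8 17  8 14 13
dp:     1  1  2  3  2  3  3  3  4  5  4  6  5  6  6
max dp = 6, so deletions = 15 − 6 = 9.

9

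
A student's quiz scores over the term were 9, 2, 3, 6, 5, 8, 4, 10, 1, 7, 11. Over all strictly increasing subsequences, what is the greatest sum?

Let S[i] be the best sum of a strictly increasing subsequence ending at i:
i:      1  2  3  4  5  6  7  8  9 10 11
a[i]:   9  2  3  6  5  8  4 10  1  7 11
S:      9  2  5 11 10 19  9 29  1 18 40
Maximum is 40 (e.g. 2 + 3 + 6 + 8 + 10 + 11).

40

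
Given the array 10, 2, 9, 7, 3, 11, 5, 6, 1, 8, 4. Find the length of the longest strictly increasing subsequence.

5

Let dp[i] be the length of the longest such subsequence ending at index i:
i:      1  2  3  4  5  6  7  8  9 10 11
a[i]:  10  2  9  7  3 11  5  6  1  8  4
dp:     1  1  2  2  2  3  3  4  1  5  3
Maximum dp value is 5.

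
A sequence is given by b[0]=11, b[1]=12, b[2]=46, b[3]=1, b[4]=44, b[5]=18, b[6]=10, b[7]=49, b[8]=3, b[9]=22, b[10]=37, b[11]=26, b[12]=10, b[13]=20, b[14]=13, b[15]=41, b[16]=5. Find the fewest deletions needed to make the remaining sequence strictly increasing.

Fewest deletions = n − (longest strictly increasing subsequence).
Patience tails:
11 → extends → [11]
12 → extends → [11, 12]
46 → extends → [11, 12, 46]
1 → replaces 11 → [1, 12, 46]
44 → replaces 46 → [1, 12, 44]
18 → replaces 44 → [1, 12, 18]
10 → replaces 12 → [1, 10, 18]
49 → extends → [1, 10, 18, 49]
3 → replaces 10 → [1, 3, 18, 49]
22 → replaces 49 → [1, 3, 18, 22]
37 → extends → [1, 3, 18, 22, 37]
26 → replaces 37 → [1, 3, 18, 22, 26]
10 → replaces 18 → [1, 3, 10, 22, 26]
20 → replaces 22 → [1, 3, 10, 20, 26]
13 → replaces 20 → [1, 3, 10, 13, 26]
41 → extends → [1, 3, 10, 13, 26, 41]
5 → replaces 10 → [1, 3, 5, 13, 26, 41]
Longest strictly increasing subsequence has length 6, so deletions = 17 − 6 = 11.

11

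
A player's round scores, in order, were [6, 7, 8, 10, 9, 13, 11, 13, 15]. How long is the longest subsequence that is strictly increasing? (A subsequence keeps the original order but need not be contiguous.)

Let dp[i] be the length of the longest such subsequence ending at index i:
i:      1  2  3  4  5  6  7  8  9
a[i]:   6  7  8 10  9 13 11 13 15
dp:     1  2  3  4  4  5  5  6  7
Maximum dp value is 7.

7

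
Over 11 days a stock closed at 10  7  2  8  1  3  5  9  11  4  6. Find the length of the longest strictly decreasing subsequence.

4

Negate each value so 'decreasing' becomes 'increasing', then run patience tails on the negated sequence:
-10 → extends → [-10]
-7 → extends → [-10, -7]
-2 → extends → [-10, -7, -2]
-8 → replaces -7 → [-10, -8, -2]
-1 → extends → [-10, -8, -2, -1]
-3 → replaces -2 → [-10, -8, -3, -1]
-5 → replaces -3 → [-10, -8, -5, -1]
-9 → replaces -8 → [-10, -9, -5, -1]
-11 → replaces -10 → [-11, -9, -5, -1]
-4 → replaces -1 → [-11, -9, -5, -4]
-6 → replaces -5 → [-11, -9, -6, -4]
Four tails, so the longest strictly decreasing subsequence of the original has length 4.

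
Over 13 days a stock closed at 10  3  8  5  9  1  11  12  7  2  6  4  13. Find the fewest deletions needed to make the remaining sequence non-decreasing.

Fewest deletions = n − (longest non-decreasing subsequence).
Patience tails:
10 → extends → [10]
3 → replaces 10 → [3]
8 → extends → [3, 8]
5 → replaces 8 → [3, 5]
9 → extends → [3, 5, 9]
1 → replaces 3 → [1, 5, 9]
11 → extends → [1, 5, 9, 11]
12 → extends → [1, 5, 9, 11, 12]
7 → replaces 9 → [1, 5, 7, 11, 12]
2 → replaces 5 → [1, 2, 7, 11, 12]
6 → replaces 7 → [1, 2, 6, 11, 12]
4 → replaces 6 → [1, 2, 4, 11, 12]
13 → extends → [1, 2, 4, 11, 12, 13]
Longest non-decreasing subsequence has length 6, so deletions = 13 − 6 = 7.

7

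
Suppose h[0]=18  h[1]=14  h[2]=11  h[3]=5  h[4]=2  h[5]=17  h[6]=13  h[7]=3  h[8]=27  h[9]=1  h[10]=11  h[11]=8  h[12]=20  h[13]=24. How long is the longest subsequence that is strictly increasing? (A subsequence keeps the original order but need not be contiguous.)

5

Track the smallest tail for each achievable length (strict):
18 → extends → [18]
14 → replaces 18 → [14]
11 → replaces 14 → [11]
5 → replaces 11 → [5]
2 → replaces 5 → [2]
17 → extends → [2, 17]
13 → replaces 17 → [2, 13]
3 → replaces 13 → [2, 3]
27 → extends → [2, 3, 27]
1 → replaces 2 → [1, 3, 27]
11 → replaces 27 → [1, 3, 11]
8 → replaces 11 → [1, 3, 8]
20 → extends → [1, 3, 8, 20]
24 → extends → [1, 3, 8, 20, 24]
Five tails, so the longest strictly increasing subsequence has length 5 (e.g. 2, 3, 11, 20, 24).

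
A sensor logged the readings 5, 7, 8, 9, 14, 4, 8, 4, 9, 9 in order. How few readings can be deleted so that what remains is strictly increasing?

5

Fewest deletions = n − (longest strictly increasing subsequence).
i:      1  2  3  4  5  6  7  8  9 10
a[i]:   5  7  8  9 14  4  8  4  9  9
dp:     1  2  3  4  5  1  3  1  4  4
max dp = 5, so deletions = 10 − 5 = 5.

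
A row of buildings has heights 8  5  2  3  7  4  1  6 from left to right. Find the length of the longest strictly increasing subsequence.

4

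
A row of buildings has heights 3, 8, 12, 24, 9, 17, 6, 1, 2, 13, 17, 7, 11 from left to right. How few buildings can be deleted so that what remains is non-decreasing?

Fewest deletions = n − (longest non-decreasing subsequence).
Patience tails:
3 → extends → [3]
8 → extends → [3, 8]
12 → extends → [3, 8, 12]
24 → extends → [3, 8, 12, 24]
9 → replaces 12 → [3, 8, 9, 24]
17 → replaces 24 → [3, 8, 9, 17]
6 → replaces 8 → [3, 6, 9, 17]
1 → replaces 3 → [1, 6, 9, 17]
2 → replaces 6 → [1, 2, 9, 17]
13 → replaces 17 → [1, 2, 9, 13]
17 → extends → [1, 2, 9, 13, 17]
7 → replaces 9 → [1, 2, 7, 13, 17]
11 → replaces 13 → [1, 2, 7, 11, 17]
Longest non-decreasing subsequence has length 5, so deletions = 13 − 5 = 8.

8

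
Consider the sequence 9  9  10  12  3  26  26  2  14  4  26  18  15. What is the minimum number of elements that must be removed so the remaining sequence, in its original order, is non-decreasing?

6

Fewest deletions = n − (longest non-decreasing subsequence).
Patience tails:
9 → extends → [9]
9 → extends → [9, 9]
10 → extends → [9, 9, 10]
12 → extends → [9, 9, 10, 12]
3 → replaces 9 → [3, 9, 10, 12]
26 → extends → [3, 9, 10, 12, 26]
26 → extends → [3, 9, 10, 12, 26, 26]
2 → replaces 3 → [2, 9, 10, 12, 26, 26]
14 → replaces 26 → [2, 9, 10, 12, 14, 26]
4 → replaces 9 → [2, 4, 10, 12, 14, 26]
26 → extends → [2, 4, 10, 12, 14, 26, 26]
18 → replaces 26 → [2, 4, 10, 12, 14, 18, 26]
15 → replaces 18 → [2, 4, 10, 12, 14, 15, 26]
Longest non-decreasing subsequence has length 7, so deletions = 13 − 7 = 6.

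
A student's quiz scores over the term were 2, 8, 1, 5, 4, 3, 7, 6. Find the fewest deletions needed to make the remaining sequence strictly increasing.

5

Fewest deletions = n − (longest strictly increasing subsequence).
i:     1 2 3 4 5 6 7 8
a[i]:  2 8 1 5 4 3 7 6
dp:    1 2 1 2 2 2 3 3
max dp = 3, so deletions = 8 − 3 = 5.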